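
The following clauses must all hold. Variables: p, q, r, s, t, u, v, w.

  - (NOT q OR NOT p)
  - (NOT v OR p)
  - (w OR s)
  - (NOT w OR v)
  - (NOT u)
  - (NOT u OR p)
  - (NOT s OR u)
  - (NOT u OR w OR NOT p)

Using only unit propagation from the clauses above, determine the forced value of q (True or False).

Unit clause (NOT u) sets u = False.
(u OR NOT s) with u = False leaves only NOT s, so s = False.
In (s OR w), s is now false; w must hold, so w = True.
From (v OR NOT w) and w = True: v = True.
(NOT v OR p) with v = True leaves only p, so p = True.
From (NOT p OR NOT q) and p = True: q = False.

False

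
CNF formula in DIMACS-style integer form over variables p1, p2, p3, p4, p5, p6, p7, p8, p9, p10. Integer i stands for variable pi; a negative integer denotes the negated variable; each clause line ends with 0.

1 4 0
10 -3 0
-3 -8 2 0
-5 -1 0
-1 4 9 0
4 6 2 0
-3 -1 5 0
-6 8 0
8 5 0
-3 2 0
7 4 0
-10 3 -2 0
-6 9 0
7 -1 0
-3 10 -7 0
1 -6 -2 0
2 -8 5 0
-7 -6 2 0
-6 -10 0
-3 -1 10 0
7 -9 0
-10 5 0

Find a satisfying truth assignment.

p1=T  p2=T  p3=F  p4=F  p5=F  p6=F  p7=T  p8=T  p9=T  p10=F

Check each clause:
  1. (p1 \/ p4) — p1 is true.
  2. (p10 \/ ~p3) — ~p3 is true.
  3. (~p8 \/ p2 \/ ~p3) — p2 is true.
  4. (~p5 \/ ~p1) — ~p5 is true.
  5. (p9 \/ ~p1 \/ p4) — p9 is true.
  6. (p6 \/ p4 \/ p2) — p2 is true.
  7. (~p1 \/ ~p3 \/ p5) — ~p3 is true.
  8. (~p6 \/ p8) — p8 is true.
  9. (p5 \/ p8) — p8 is true.
  10. (~p3 \/ p2) — p2 is true.
  11. (p4 \/ p7) — p7 is true.
  12. (~p10 \/ p3 \/ ~p2) — ~p10 is true.
  13. (~p6 \/ p9) — p9 is true.
  14. (~p1 \/ p7) — p7 is true.
  15. (p10 \/ ~p3 \/ ~p7) — ~p3 is true.
  16. (p1 \/ ~p6 \/ ~p2) — p1 is true.
  17. (~p8 \/ p2 \/ p5) — p2 is true.
  18. (p2 \/ ~p6 \/ ~p7) — p2 is true.
  19. (~p10 \/ ~p6) — ~p6 is true.
  20. (~p1 \/ p10 \/ ~p3) — ~p3 is true.
  21. (~p9 \/ p7) — p7 is true.
  22. (p5 \/ ~p10) — ~p10 is true.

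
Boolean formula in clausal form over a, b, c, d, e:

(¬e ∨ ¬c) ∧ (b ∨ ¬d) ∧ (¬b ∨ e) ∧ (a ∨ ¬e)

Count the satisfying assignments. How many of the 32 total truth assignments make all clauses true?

Satisfying assignments:
  a=0 b=0 c=0 d=0 e=0
  a=0 b=0 c=1 d=0 e=0
  a=1 b=0 c=0 d=0 e=0
  a=1 b=0 c=0 d=0 e=1
  a=1 b=0 c=1 d=0 e=0
  a=1 b=1 c=0 d=0 e=1
  a=1 b=1 c=0 d=1 e=1
Count: 7.

7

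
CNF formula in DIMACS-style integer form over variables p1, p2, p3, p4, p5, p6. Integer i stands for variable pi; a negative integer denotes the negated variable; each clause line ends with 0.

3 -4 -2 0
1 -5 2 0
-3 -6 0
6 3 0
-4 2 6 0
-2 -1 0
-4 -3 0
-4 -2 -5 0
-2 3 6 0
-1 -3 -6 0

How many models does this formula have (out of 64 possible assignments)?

Split on p2, then p3.
  p2=1, p3=1: remaining (p1,p4,p5,p6) ∈ {(0,0,0,0); (0,0,1,0)} — 2.
  p2=1, p3=0: remaining (p1,p4,p5,p6) ∈ {(0,0,0,1); (0,0,1,1)} — 2.
  p2=0, p3=1: remaining (p1,p4,p5,p6) ∈ {(0,0,0,0); (1,0,0,0); (1,0,1,0)} — 3.
  p2=0, p3=0: p4 free; 3 ways for (p1,p5,p6) × 2^1 = 6.
Total: 2 + 2 + 3 + 6 = 13.

13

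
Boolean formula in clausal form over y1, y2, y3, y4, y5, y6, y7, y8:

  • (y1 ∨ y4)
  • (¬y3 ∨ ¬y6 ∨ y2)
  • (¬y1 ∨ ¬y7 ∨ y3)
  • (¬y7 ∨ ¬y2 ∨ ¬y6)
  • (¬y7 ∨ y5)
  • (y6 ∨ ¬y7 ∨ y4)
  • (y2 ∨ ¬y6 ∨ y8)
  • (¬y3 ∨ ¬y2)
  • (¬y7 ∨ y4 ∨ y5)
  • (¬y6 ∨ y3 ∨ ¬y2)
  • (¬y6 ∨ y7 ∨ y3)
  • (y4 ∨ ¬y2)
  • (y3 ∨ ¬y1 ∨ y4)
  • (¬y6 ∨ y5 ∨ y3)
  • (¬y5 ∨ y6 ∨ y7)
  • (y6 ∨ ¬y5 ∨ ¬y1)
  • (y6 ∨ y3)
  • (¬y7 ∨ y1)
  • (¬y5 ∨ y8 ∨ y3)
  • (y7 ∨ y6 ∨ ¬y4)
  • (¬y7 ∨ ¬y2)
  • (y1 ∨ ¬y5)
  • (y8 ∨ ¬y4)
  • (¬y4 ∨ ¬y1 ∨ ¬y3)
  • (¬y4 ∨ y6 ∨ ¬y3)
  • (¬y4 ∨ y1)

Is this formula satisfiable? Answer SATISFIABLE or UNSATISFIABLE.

SATISFIABLE

Set y1 = True and propagate.
The remaining clauses are satisfied by y2 = False, y3 = True, y4 = False, y5 = False, y6 = False, y7 = False, y8 = False.
So y1=1  y2=0  y3=1  y4=0  y5=0  y6=0  y7=0  y8=0 is a satisfying assignment.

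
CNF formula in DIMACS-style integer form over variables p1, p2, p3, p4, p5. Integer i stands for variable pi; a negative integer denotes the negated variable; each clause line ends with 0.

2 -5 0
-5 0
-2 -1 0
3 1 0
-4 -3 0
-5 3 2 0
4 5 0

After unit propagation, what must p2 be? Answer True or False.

(NOT p5) stands alone — p5 = False.
In (p4 OR p5), p5 is now false; p4 must hold, so p4 = True.
(NOT p4 OR NOT p3) with p4 = True leaves only NOT p3, so p3 = False.
(p3 OR p1) with p3 = False leaves only p1, so p1 = True.
In (NOT p1 OR NOT p2), NOT p1 is now false; NOT p2 must hold, so p2 = False.

False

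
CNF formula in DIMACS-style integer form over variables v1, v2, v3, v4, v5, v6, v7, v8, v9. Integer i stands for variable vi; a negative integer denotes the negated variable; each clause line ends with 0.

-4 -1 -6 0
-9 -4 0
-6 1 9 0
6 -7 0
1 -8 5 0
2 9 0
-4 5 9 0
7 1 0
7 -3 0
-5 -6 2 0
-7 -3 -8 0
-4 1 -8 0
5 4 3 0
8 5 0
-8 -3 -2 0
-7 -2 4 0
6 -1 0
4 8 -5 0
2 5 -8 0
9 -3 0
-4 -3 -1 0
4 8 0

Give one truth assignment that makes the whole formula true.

Branch on v1: take v1 = True.
  then v6 is forced to True.
  then v4 is forced to False.
  then v8 is forced to True.
Set v2 = True and propagate.
  then v3 is forced to False.
  then v5 is forced to True.
  then v7 is forced to False.
v9 is now unconstrained; take v9 = True.
Check each clause:
  1. (~v4 | ~v6 | ~v1) — ~v4 is true.
  2. (~v9 | ~v4) — ~v4 is true.
  3. (v1 | ~v6 | v9) — v1 is true.
  4. (v6 | ~v7) — ~v7 is true.
  5. (~v8 | v5 | v1) — v1 is true.
  6. (v9 | v2) — v9 is true.
  7. (~v4 | v5 | v9) — v9 is true.
  8. (v1 | v7) — v1 is true.
  9. (~v3 | v7) — ~v3 is true.
  10. (~v5 | v2 | ~v6) — v2 is true.
  11. (~v3 | ~v8 | ~v7) — ~v7 is true.
  12. (~v4 | v1 | ~v8) — v1 is true.
  13. (v5 | v4 | v3) — v5 is true.
  14. (v5 | v8) — v8 is true.
  15. (~v8 | ~v3 | ~v2) — ~v3 is true.
  16. (~v7 | ~v2 | v4) — ~v7 is true.
  17. (v6 | ~v1) — v6 is true.
  18. (~v5 | v8 | v4) — v8 is true.
  19. (v5 | ~v8 | v2) — v2 is true.
  20. (v9 | ~v3) — v9 is true.
  21. (~v3 | ~v4 | ~v1) — ~v4 is true.
  22. (v8 | v4) — v8 is true.

v1=T, v2=T, v3=F, v4=F, v5=T, v6=T, v7=F, v8=T, v9=T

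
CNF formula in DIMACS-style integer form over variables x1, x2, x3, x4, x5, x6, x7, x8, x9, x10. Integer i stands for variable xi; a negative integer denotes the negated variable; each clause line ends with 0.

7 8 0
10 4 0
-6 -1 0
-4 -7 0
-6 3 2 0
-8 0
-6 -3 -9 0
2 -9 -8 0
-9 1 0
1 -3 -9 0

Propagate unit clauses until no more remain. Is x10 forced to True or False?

True

Unit clause (~x8) sets x8 = False.
From (x7 \/ x8) and x8 = False: x7 = True.
(~x4 \/ ~x7) with x7 = True leaves only ~x4, so x4 = False.
In (x4 \/ x10), x4 is now false; x10 must hold, so x10 = True.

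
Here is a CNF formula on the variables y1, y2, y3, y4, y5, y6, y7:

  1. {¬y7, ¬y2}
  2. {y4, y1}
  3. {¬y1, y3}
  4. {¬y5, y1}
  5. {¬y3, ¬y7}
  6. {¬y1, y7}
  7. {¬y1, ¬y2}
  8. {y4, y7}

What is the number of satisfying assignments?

10

Split on y1, then y7.
  y1=T, y7=T: a clause becomes empty — 0.
  y1=T, y7=F: a clause becomes empty — 0.
  y1=F, y7=T: remaining (y2,y3,y4,y5,y6) ∈ {(F,F,T,F,F); (F,F,T,F,T)} — 2.
  y1=F, y7=F: forces y4=T; y5=F; y2, y3, y6 free → 2^3 = 8.
Total: 0 + 0 + 2 + 8 = 10.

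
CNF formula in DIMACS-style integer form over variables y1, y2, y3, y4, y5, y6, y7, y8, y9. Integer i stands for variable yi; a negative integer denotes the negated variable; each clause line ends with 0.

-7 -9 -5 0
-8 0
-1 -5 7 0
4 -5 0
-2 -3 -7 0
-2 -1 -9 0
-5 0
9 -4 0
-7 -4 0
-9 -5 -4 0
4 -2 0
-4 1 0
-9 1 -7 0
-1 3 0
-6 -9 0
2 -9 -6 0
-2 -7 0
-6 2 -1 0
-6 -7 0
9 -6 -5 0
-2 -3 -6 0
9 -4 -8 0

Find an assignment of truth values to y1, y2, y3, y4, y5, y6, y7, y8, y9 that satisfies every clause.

y1=False  y2=False  y3=False  y4=False  y5=False  y6=False  y7=False  y8=False  y9=True

Check each clause:
  1. (!y7 || !y9 || !y5) — !y7 is true.
  2. (!y8) — !y8 is true.
  3. (!y5 || !y1 || y7) — !y5 is true.
  4. (!y5 || y4) — !y5 is true.
  5. (!y2 || !y3 || !y7) — !y7 is true.
  6. (!y9 || !y1 || !y2) — !y1 is true.
  7. (!y5) — !y5 is true.
  8. (!y4 || y9) — y9 is true.
  9. (!y4 || !y7) — !y7 is true.
  10. (!y9 || !y4 || !y5) — !y5 is true.
  11. (!y2 || y4) — !y2 is true.
  12. (!y4 || y1) — !y4 is true.
  13. (y1 || !y9 || !y7) — !y7 is true.
  14. (!y1 || y3) — !y1 is true.
  15. (!y6 || !y9) — !y6 is true.
  16. (!y6 || y2 || !y9) — !y6 is true.
  17. (!y7 || !y2) — !y7 is true.
  18. (!y1 || !y6 || y2) — !y6 is true.
  19. (!y7 || !y6) — !y7 is true.
  20. (!y6 || y9 || !y5) — y9 is true.
  21. (!y3 || !y6 || !y2) — !y6 is true.
  22. (y9 || !y4 || !y8) — !y8 is true.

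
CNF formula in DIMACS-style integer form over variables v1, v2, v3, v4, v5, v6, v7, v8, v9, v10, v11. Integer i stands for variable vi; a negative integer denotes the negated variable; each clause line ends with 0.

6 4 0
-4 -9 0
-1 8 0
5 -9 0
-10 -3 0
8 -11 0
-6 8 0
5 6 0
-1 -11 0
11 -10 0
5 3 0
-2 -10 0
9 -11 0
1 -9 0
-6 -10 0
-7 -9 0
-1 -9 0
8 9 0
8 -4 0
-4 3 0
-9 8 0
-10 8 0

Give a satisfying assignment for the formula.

v1 = F, v2 = T, v3 = F, v4 = F, v5 = T, v6 = T, v7 = F, v8 = T, v9 = F, v10 = F, v11 = F

Check each clause:
  1. {v4, v6} — v6 is true.
  2. {¬v4, ¬v9} — ¬v4 is true.
  3. {¬v1, v8} — v8 is true.
  4. {v5, ¬v9} — v5 is true.
  5. {¬v10, ¬v3} — ¬v3 is true.
  6. {¬v11, v8} — v8 is true.
  7. {¬v6, v8} — v8 is true.
  8. {v6, v5} — v5 is true.
  9. {¬v11, ¬v1} — ¬v11 is true.
  10. {¬v10, v11} — ¬v10 is true.
  11. {v3, v5} — v5 is true.
  12. {¬v10, ¬v2} — ¬v10 is true.
  13. {v9, ¬v11} — ¬v11 is true.
  14. {v1, ¬v9} — ¬v9 is true.
  15. {¬v6, ¬v10} — ¬v10 is true.
  16. {¬v7, ¬v9} — ¬v7 is true.
  17. {¬v1, ¬v9} — ¬v1 is true.
  18. {v9, v8} — v8 is true.
  19. {¬v4, v8} — v8 is true.
  20. {v3, ¬v4} — ¬v4 is true.
  21. {v8, ¬v9} — v8 is true.
  22. {v8, ¬v10} — v8 is true.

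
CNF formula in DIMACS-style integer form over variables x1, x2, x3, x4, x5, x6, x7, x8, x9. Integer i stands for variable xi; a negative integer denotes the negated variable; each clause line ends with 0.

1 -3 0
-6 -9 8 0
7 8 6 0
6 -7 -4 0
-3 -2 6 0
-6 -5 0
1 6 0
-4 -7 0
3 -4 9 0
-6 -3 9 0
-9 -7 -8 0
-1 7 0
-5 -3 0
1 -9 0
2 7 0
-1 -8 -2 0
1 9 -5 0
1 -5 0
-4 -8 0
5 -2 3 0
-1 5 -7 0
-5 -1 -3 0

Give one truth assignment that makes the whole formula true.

x1=True, x2=True, x3=False, x4=False, x5=True, x6=False, x7=True, x8=False, x9=False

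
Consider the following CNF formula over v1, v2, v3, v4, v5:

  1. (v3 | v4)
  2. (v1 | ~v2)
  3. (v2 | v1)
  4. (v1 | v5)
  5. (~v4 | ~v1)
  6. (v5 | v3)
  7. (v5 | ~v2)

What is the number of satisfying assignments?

Satisfying assignments:
  v1=T v2=F v3=T v4=F v5=F
  v1=T v2=F v3=T v4=F v5=T
  v1=T v2=T v3=T v4=F v5=T
Count: 3.

3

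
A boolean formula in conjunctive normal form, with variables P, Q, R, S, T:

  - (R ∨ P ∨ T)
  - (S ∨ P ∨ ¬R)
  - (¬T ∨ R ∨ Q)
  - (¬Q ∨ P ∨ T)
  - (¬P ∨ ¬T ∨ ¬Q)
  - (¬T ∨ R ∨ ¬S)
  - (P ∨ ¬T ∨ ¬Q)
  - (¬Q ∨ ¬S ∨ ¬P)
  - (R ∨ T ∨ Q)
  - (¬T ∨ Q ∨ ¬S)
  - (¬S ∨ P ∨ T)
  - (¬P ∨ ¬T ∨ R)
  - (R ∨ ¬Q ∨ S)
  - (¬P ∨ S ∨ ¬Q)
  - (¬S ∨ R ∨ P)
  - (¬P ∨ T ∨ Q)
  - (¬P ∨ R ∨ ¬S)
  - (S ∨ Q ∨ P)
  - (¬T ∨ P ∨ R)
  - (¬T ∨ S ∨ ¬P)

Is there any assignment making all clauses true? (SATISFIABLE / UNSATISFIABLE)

UNSATISFIABLE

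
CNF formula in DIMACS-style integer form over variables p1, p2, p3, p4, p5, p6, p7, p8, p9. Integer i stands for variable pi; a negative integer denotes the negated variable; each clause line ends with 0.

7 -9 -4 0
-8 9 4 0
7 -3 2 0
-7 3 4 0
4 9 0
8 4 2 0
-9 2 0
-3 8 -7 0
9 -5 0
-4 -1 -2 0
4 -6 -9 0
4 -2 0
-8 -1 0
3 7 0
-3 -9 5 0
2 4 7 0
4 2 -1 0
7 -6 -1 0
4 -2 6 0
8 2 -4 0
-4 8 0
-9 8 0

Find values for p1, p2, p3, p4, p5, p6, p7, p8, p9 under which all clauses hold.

p1=False, p2=True, p3=True, p4=True, p5=False, p6=True, p7=True, p8=True, p9=False

Check each clause:
  1. (¬p9 ∨ ¬p4 ∨ p7) — ¬p9 is true.
  2. (p9 ∨ p4 ∨ ¬p8) — p4 is true.
  3. (p2 ∨ p7 ∨ ¬p3) — p2 is true.
  4. (¬p7 ∨ p4 ∨ p3) — p3 is true.
  5. (p9 ∨ p4) — p4 is true.
  6. (p8 ∨ p4 ∨ p2) — p8 is true.
  7. (p2 ∨ ¬p9) — p2 is true.
  8. (¬p7 ∨ p8 ∨ ¬p3) — p8 is true.
  9. (¬p5 ∨ p9) — ¬p5 is true.
  10. (¬p2 ∨ ¬p1 ∨ ¬p4) — ¬p1 is true.
  11. (¬p6 ∨ p4 ∨ ¬p9) — p4 is true.
  12. (p4 ∨ ¬p2) — p4 is true.
  13. (¬p8 ∨ ¬p1) — ¬p1 is true.
  14. (p3 ∨ p7) — p3 is true.
  15. (¬p9 ∨ p5 ∨ ¬p3) — ¬p9 is true.
  16. (p4 ∨ p7 ∨ p2) — p2 is true.
  17. (p2 ∨ p4 ∨ ¬p1) — p2 is true.
  18. (p7 ∨ ¬p1 ∨ ¬p6) — ¬p1 is true.
  19. (p4 ∨ ¬p2 ∨ p6) — p4 is true.
  20. (p8 ∨ p2 ∨ ¬p4) — p8 is true.
  21. (¬p4 ∨ p8) — p8 is true.
  22. (p8 ∨ ¬p9) — p8 is true.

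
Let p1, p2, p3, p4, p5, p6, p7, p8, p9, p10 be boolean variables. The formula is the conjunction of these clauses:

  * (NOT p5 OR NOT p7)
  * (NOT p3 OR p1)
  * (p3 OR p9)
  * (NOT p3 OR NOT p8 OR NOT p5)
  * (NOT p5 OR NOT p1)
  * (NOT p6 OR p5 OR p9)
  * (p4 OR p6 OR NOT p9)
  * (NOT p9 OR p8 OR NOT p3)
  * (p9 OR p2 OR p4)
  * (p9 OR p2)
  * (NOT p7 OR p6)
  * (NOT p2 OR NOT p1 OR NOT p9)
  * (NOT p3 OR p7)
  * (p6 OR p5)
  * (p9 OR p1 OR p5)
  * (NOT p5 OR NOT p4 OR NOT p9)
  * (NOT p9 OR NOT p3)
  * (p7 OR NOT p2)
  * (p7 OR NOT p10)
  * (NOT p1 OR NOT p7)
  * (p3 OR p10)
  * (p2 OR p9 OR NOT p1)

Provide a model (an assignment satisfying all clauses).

p1=False  p2=False  p3=False  p4=True  p5=False  p6=True  p7=True  p8=False  p9=True  p10=True

Try p1 = False.
  then p3 is forced to False.
  then p9 is forced to True.
  then p10 is forced to True.
  then p7 is forced to True.
  then p5 is forced to False.
  then p6 is forced to True.
p2, p4, p8 are now unconstrained; take p2 = False, p4 = True, p8 = False.
Every clause has at least one true literal under this assignment.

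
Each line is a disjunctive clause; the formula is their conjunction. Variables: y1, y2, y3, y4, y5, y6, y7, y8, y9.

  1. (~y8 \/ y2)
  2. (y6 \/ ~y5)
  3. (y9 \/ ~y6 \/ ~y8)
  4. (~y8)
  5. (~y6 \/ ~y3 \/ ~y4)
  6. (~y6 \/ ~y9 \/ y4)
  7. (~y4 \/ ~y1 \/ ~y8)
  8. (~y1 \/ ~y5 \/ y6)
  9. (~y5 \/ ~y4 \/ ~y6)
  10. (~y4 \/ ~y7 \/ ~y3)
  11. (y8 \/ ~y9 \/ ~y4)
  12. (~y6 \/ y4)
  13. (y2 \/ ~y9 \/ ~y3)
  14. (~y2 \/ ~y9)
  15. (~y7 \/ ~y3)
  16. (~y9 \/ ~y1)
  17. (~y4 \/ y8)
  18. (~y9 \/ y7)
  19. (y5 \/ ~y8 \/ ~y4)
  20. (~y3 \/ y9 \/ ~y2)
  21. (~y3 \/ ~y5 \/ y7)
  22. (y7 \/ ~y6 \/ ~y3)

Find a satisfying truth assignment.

Unit propagation: (~y8) forces y8 = False.
Unit propagation: (~y4) forces y4 = False.
The clause (~y6) is unit: y6 must be False.
(~y5) is a unit clause, so y5 = False.
y1 occurs only negated in the remaining clauses — set y1 = False.
y3 occurs only negated in the remaining clauses — set y3 = False.
Branch on y2: take y2 = False.
Set y7 = False and propagate.
  then y9 is forced to False.
Every clause has at least one true literal under this assignment.

y1 = 0, y2 = 0, y3 = 0, y4 = 0, y5 = 0, y6 = 0, y7 = 0, y8 = 0, y9 = 0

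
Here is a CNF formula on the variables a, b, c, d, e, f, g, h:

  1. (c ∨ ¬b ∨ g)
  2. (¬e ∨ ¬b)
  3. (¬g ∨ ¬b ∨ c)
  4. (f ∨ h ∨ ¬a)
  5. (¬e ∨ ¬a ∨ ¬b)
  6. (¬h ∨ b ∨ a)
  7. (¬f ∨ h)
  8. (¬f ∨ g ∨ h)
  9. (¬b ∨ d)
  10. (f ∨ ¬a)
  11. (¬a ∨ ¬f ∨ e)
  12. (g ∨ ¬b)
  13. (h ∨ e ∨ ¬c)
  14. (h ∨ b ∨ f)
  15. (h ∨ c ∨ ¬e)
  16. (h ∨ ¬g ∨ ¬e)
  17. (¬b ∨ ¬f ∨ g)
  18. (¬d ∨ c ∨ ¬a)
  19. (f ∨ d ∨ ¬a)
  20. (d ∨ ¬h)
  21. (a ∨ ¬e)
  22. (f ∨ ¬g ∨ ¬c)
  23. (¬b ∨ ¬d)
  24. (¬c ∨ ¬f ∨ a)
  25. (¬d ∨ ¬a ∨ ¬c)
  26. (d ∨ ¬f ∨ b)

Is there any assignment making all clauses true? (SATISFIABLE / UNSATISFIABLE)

UNSATISFIABLE

b = True:
  propagation gives e=False, d=True; an empty clause results — contradiction.
b = False:
  f = True:
    propagation gives h=True, a=True, e=True, d=True; an empty clause results — contradiction.
  f = False:
    propagation gives a=False, h=False; an empty clause results — contradiction.
Every branch closes, so no satisfying assignment exists.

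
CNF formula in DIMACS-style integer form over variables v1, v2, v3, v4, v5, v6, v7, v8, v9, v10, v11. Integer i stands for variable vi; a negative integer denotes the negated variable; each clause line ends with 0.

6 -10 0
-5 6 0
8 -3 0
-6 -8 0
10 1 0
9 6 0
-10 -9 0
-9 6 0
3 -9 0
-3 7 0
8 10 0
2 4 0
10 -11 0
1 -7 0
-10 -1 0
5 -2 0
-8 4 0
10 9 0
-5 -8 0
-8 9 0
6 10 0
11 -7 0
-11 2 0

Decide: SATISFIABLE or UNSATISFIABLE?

Set v1 = False and propagate.
  then v10 is forced to True.
  then v6 is forced to True.
  then v8 is forced to False.
  then v3 is forced to False.
  then v9 is forced to False.
  then v7 is forced to False.
Branch on v2: take v2 = True.
  then v5 is forced to True.
v4, v11 are now unconstrained; take v4 = False, v11 = True.
Every clause has at least one true literal under this assignment.
So v1 = F, v2 = T, v3 = F, v4 = F, v5 = T, v6 = T, v7 = F, v8 = F, v9 = F, v10 = T, v11 = T is a satisfying assignment.

SATISFIABLE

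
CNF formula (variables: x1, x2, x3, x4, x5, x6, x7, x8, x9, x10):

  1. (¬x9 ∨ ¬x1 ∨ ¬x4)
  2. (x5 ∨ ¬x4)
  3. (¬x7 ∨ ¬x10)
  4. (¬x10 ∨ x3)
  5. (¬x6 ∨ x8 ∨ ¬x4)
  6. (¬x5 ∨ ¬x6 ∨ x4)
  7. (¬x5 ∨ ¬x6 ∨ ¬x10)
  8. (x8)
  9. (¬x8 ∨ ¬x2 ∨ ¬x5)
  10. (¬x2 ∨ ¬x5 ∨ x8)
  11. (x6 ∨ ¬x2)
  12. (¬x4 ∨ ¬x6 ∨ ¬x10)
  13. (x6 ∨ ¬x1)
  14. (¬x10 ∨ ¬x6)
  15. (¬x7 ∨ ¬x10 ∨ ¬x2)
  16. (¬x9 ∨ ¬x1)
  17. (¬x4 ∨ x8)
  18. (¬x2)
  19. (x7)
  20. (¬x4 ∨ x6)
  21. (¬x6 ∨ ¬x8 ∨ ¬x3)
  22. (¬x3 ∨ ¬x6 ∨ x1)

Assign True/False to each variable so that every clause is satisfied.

x1=F, x2=F, x3=T, x4=F, x5=T, x6=F, x7=T, x8=T, x9=T, x10=F

(x8) is a unit clause, so x8 = True.
The clause (¬x2) is unit: x2 must be False.
The clause (x7) is unit: x7 must be True.
Unit propagation: (¬x10) forces x10 = False.
Try x1 = False.
The remaining clauses are satisfied by x3 = True, x4 = False, x5 = True, x6 = False, x9 = True.
Every clause has at least one true literal under this assignment.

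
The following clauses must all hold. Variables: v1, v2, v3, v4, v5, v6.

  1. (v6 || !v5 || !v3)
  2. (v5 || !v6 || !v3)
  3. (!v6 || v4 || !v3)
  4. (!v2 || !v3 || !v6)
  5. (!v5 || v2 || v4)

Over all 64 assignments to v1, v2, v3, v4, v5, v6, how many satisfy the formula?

38

Split on v3, then v6.
  v3=1, v6=1: remaining (v1,v2,v4,v5) ∈ {(0,0,1,1); (1,0,1,1)} — 2.
  v3=1, v6=0: forces v5=0; v1, v2, v4 free → 2^3 = 8.
  v3=0, v6=1: v1 free; 7 ways for (v2,v4,v5) × 2^1 = 14.
  v3=0, v6=0: v1 free; 7 ways for (v2,v4,v5) × 2^1 = 14.
Total: 2 + 8 + 14 + 14 = 38.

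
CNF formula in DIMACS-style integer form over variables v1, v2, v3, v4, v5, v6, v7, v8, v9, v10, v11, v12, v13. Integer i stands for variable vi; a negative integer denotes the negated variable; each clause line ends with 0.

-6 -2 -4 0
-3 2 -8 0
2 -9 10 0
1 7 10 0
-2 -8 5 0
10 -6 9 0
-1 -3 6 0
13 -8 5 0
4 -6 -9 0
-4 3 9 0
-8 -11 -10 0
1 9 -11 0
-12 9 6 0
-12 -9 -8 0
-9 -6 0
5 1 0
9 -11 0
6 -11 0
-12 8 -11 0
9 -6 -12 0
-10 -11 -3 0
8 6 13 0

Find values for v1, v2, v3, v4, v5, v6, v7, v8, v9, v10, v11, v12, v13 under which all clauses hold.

v1=True, v2=False, v3=False, v4=True, v5=True, v6=False, v7=True, v8=True, v9=True, v10=True, v11=False, v12=False, v13=False

Check each clause:
  1. {¬v4, ¬v6, ¬v2} — ¬v6 is true.
  2. {v2, ¬v3, ¬v8} — ¬v3 is true.
  3. {v10, ¬v9, v2} — v10 is true.
  4. {v1, v7, v10} — v1 is true.
  5. {¬v2, v5, ¬v8} — v5 is true.
  6. {v9, v10, ¬v6} — v9 is true.
  7. {¬v3, v6, ¬v1} — ¬v3 is true.
  8. {v13, v5, ¬v8} — v5 is true.
  9. {v4, ¬v6, ¬v9} — ¬v6 is true.
  10. {¬v4, v3, v9} — v9 is true.
  11. {¬v8, ¬v10, ¬v11} — ¬v11 is true.
  12. {v1, ¬v11, v9} — v1 is true.
  13. {¬v12, v6, v9} — v9 is true.
  14. {¬v8, ¬v9, ¬v12} — ¬v12 is true.
  15. {¬v6, ¬v9} — ¬v6 is true.
  16. {v1, v5} — v1 is true.
  17. {¬v11, v9} — v9 is true.
  18. {¬v11, v6} — ¬v11 is true.
  19. {¬v11, v8, ¬v12} — v8 is true.
  20. {v9, ¬v12, ¬v6} — v9 is true.
  21. {¬v11, ¬v10, ¬v3} — ¬v3 is true.
  22. {v13, v6, v8} — v8 is true.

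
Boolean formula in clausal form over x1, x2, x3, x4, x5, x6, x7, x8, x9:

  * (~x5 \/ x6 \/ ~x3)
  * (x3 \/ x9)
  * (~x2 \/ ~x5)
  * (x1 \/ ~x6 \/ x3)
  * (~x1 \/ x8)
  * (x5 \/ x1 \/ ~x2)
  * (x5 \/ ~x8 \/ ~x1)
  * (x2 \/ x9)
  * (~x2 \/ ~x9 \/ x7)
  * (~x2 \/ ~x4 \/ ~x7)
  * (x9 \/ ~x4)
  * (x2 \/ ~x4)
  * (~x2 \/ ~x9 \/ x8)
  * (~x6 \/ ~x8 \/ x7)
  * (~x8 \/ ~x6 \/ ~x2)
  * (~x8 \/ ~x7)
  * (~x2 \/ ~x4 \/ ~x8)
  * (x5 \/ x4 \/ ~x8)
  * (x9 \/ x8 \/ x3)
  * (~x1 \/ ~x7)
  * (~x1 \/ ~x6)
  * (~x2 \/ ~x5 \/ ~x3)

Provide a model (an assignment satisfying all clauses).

x1 = False  x2 = False  x3 = True  x4 = False  x5 = False  x6 = False  x7 = True  x8 = False  x9 = True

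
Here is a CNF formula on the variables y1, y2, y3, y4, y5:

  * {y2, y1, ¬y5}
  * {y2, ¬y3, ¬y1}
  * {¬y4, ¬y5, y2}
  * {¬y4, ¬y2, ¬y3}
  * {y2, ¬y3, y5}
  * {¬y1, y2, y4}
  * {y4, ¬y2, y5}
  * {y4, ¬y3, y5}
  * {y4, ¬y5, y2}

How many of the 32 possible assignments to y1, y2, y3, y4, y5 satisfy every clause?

Case analysis on y2 and y4:
  y2=T, y4=T: remaining (y1,y3,y5) ∈ {(F,F,F); (F,F,T); (T,F,F); (T,F,T)} — 4.
  y2=T, y4=F: remaining (y1,y3,y5) ∈ {(F,F,T); (F,T,T); (T,F,T); (T,T,T)} — 4.
  y2=F, y4=T: remaining (y1,y3,y5) ∈ {(F,F,F); (T,F,F)} — 2.
  y2=F, y4=F: remaining (y1,y3,y5) ∈ {(F,F,F)} — 1.
Total: 4 + 4 + 2 + 1 = 11.

11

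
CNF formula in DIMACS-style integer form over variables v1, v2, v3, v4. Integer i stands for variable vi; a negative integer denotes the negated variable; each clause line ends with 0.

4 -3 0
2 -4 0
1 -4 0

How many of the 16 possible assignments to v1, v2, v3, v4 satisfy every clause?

6

Satisfying assignments:
  v1=0 v2=0 v3=0 v4=0
  v1=0 v2=1 v3=0 v4=0
  v1=1 v2=0 v3=0 v4=0
  v1=1 v2=1 v3=0 v4=0
  v1=1 v2=1 v3=0 v4=1
  v1=1 v2=1 v3=1 v4=1
That's 6 in total.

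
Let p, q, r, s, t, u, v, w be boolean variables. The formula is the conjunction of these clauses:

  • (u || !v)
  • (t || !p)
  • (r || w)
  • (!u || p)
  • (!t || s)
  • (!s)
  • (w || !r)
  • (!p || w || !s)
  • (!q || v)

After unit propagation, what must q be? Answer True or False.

(!s) is a unit clause: s = False.
(s || !t): since s = False, the clause reduces to (!t). t = False.
From (t || !p) and t = False: p = False.
From (p || !u) and p = False: u = False.
(!v || u) with u = False leaves only !v, so v = False.
(v || !q): since v = False, the clause reduces to (!q). q = False.

False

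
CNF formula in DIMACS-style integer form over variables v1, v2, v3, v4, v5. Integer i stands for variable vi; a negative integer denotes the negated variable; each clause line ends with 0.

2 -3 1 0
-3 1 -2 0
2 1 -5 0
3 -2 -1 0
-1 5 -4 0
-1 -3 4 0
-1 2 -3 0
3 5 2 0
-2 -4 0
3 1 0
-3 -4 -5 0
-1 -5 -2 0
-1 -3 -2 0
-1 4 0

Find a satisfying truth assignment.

v1=T, v2=F, v3=F, v4=T, v5=T

Set v1 = True and propagate.
  then v4 is forced to True.
  then v5 is forced to True.
  then v2 is forced to False.
  then v3 is forced to False.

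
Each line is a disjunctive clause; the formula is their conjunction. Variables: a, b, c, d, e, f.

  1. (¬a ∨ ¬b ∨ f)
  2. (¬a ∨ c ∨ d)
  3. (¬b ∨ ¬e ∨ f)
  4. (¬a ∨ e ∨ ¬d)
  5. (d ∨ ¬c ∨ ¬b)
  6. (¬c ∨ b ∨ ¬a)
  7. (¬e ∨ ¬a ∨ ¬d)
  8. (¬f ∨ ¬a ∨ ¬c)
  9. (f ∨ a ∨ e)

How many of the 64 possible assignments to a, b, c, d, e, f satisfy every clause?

Split on a, then b.
  a=1, b=1: a clause becomes empty — 0.
  a=1, b=0: a clause becomes empty — 0.
  a=0, b=1: e free; 3 ways for (c,d,f) × 2^1 = 6.
  a=0, b=0: c, d free; 3 ways for (e,f) × 2^2 = 12.
Total: 0 + 0 + 6 + 12 = 18.

18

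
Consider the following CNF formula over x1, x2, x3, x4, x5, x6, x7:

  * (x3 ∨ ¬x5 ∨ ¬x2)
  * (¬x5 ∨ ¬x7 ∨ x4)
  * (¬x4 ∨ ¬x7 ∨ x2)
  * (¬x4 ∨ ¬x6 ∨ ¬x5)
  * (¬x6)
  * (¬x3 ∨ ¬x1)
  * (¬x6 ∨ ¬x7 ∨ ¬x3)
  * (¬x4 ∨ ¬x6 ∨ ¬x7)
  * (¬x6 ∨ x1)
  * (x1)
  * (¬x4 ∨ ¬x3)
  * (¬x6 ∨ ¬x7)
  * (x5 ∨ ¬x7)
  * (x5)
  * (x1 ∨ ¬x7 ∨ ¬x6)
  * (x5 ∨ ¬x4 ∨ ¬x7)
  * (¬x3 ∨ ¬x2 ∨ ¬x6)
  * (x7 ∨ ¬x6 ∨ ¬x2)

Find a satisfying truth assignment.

x1=T  x2=F  x3=F  x4=T  x5=T  x6=F  x7=F

(¬x6) is a unit clause, so x6 = False.
Unit propagation: (x1) forces x1 = True.
Unit propagation: (¬x3) forces x3 = False.
(x5) is a unit clause, so x5 = True.
Unit propagation: (¬x2) forces x2 = False.
Pure literal: x7 appears only negated; assign x7 = False.
x4 is now unconstrained; take x4 = True.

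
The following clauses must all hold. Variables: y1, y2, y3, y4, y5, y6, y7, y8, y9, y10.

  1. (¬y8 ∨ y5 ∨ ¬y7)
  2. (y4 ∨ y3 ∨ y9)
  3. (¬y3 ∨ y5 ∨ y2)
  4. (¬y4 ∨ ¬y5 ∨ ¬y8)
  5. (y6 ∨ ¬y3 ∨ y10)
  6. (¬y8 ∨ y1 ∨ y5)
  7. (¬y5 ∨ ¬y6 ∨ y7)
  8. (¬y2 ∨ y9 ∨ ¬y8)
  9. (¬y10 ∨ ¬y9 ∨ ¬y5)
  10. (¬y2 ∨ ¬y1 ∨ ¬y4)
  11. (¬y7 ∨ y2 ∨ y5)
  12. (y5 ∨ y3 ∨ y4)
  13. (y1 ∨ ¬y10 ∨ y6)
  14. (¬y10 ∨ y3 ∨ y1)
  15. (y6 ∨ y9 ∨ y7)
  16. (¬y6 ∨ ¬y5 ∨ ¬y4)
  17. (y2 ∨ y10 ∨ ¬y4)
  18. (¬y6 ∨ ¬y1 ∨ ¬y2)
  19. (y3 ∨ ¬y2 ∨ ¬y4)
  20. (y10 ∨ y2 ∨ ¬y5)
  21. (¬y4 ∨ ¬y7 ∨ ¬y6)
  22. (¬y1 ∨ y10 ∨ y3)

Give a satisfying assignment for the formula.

y1=False, y2=True, y3=False, y4=False, y5=True, y6=False, y7=False, y8=True, y9=True, y10=False

Check each clause:
  1. (¬y7 ∨ y5 ∨ ¬y8) — ¬y7 is true.
  2. (y9 ∨ y4 ∨ y3) — y9 is true.
  3. (y2 ∨ y5 ∨ ¬y3) — ¬y3 is true.
  4. (¬y8 ∨ ¬y5 ∨ ¬y4) — ¬y4 is true.
  5. (¬y3 ∨ y10 ∨ y6) — ¬y3 is true.
  6. (¬y8 ∨ y1 ∨ y5) — y5 is true.
  7. (¬y6 ∨ ¬y5 ∨ y7) — ¬y6 is true.
  8. (¬y2 ∨ ¬y8 ∨ y9) — y9 is true.
  9. (¬y5 ∨ ¬y9 ∨ ¬y10) — ¬y10 is true.
  10. (¬y1 ∨ ¬y2 ∨ ¬y4) — ¬y4 is true.
  11. (y5 ∨ y2 ∨ ¬y7) — ¬y7 is true.
  12. (y4 ∨ y5 ∨ y3) — y5 is true.
  13. (y1 ∨ y6 ∨ ¬y10) — ¬y10 is true.
  14. (y1 ∨ ¬y10 ∨ y3) — ¬y10 is true.
  15. (y6 ∨ y7 ∨ y9) — y9 is true.
  16. (¬y6 ∨ ¬y4 ∨ ¬y5) — ¬y6 is true.
  17. (y2 ∨ y10 ∨ ¬y4) — y2 is true.
  18. (¬y6 ∨ ¬y1 ∨ ¬y2) — ¬y6 is true.
  19. (y3 ∨ ¬y2 ∨ ¬y4) — ¬y4 is true.
  20. (y10 ∨ y2 ∨ ¬y5) — y2 is true.
  21. (¬y4 ∨ ¬y6 ∨ ¬y7) — ¬y7 is true.
  22. (y3 ∨ ¬y1 ∨ y10) — ¬y1 is true.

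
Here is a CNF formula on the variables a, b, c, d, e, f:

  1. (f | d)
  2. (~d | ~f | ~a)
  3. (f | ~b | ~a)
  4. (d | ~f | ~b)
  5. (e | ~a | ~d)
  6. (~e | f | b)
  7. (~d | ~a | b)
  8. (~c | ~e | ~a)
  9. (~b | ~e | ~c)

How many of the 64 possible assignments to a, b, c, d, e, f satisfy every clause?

19

Case analysis on a and b:
  a=1, b=1: a clause becomes empty — 0.
  a=1, b=0: remaining (c,d,e,f) ∈ {(0,0,0,1); (0,0,1,1); (1,0,0,1)} — 3.
  a=0, b=1: f free; 3 ways for (c,d,e) × 2^1 = 6.
  a=0, b=0: c free; 5 ways for (d,e,f) × 2^1 = 10.
Total: 0 + 3 + 6 + 10 = 19.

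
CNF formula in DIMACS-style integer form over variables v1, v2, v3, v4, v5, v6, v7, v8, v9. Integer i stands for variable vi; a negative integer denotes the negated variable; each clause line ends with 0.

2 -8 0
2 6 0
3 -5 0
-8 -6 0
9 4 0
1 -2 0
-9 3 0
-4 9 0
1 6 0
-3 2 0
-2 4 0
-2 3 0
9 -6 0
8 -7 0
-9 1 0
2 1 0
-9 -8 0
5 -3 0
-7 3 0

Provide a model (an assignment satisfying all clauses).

v1=T, v2=T, v3=T, v4=T, v5=T, v6=T, v7=F, v8=F, v9=T

Pure literal: v1 appears only positively; assign v1 = True.
v7 occurs only negated in the remaining clauses — set v7 = False.
Set v2 = True and propagate.
  then v4 is forced to True.
  then v9 is forced to True.
  then v3 is forced to True.
  then v8 is forced to False.
  then v5 is forced to True.
v6 is now unconstrained; take v6 = True.
Every clause has at least one true literal under this assignment.
Check each clause:
  1. (~v8 | v2) — ~v8 is true.
  2. (v6 | v2) — v2 is true.
  3. (v3 | ~v5) — v3 is true.
  4. (~v8 | ~v6) — ~v8 is true.
  5. (v4 | v9) — v9 is true.
  6. (v1 | ~v2) — v1 is true.
  7. (v3 | ~v9) — v3 is true.
  8. (v9 | ~v4) — v9 is true.
  9. (v1 | v6) — v1 is true.
  10. (~v3 | v2) — v2 is true.
  11. (~v2 | v4) — v4 is true.
  12. (~v2 | v3) — v3 is true.
  13. (v9 | ~v6) — v9 is true.
  14. (~v7 | v8) — ~v7 is true.
  15. (v1 | ~v9) — v1 is true.
  16. (v2 | v1) — v1 is true.
  17. (~v9 | ~v8) — ~v8 is true.
  18. (v5 | ~v3) — v5 is true.
  19. (~v7 | v3) — ~v7 is true.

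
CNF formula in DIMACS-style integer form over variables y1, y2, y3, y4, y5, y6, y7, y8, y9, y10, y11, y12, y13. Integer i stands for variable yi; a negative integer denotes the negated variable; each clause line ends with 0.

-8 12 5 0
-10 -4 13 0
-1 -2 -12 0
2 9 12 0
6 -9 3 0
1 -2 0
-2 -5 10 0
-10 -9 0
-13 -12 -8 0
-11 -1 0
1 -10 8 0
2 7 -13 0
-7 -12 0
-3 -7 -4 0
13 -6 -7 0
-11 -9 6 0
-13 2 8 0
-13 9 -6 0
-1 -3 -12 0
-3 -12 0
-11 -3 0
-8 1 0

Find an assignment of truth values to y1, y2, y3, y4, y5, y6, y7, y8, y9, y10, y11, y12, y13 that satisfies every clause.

Pure literal: y4 appears only negated; assign y4 = False.
y11 occurs only negated in the remaining clauses — set y11 = False.
Set y1 = True and propagate.
Try y2 = True.
  then y12 is forced to False.
The remaining clauses are satisfied by y3 = False, y5 = False, y6 = False, y7 = True, y8 = False, y9 = False, y10 = True, y13 = True.

y1=T, y2=T, y3=F, y4=F, y5=F, y6=F, y7=T, y8=F, y9=F, y10=T, y11=F, y12=F, y13=T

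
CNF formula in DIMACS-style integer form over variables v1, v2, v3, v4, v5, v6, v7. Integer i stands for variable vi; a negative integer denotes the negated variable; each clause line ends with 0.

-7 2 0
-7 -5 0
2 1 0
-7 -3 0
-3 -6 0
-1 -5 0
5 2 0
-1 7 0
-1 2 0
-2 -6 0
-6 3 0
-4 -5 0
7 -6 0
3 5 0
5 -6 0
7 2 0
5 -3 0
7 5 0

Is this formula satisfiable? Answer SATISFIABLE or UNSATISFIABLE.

SATISFIABLE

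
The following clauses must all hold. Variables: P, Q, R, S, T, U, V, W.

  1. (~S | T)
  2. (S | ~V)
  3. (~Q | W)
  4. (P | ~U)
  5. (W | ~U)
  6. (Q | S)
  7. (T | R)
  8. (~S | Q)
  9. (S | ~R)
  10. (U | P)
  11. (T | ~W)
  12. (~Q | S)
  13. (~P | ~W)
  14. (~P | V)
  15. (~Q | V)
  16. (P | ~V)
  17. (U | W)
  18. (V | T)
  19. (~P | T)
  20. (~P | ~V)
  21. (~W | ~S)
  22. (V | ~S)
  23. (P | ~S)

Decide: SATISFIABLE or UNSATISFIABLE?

S = True:
  propagation gives T=True, Q=True, W=True; an empty clause results — contradiction.
S = False:
  propagation gives V=False, Q=True; an empty clause results — contradiction.
Every branch closes, so no satisfying assignment exists.

UNSATISFIABLE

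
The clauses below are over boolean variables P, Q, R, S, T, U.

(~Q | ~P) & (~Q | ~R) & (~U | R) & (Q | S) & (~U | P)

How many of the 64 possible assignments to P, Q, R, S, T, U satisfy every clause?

14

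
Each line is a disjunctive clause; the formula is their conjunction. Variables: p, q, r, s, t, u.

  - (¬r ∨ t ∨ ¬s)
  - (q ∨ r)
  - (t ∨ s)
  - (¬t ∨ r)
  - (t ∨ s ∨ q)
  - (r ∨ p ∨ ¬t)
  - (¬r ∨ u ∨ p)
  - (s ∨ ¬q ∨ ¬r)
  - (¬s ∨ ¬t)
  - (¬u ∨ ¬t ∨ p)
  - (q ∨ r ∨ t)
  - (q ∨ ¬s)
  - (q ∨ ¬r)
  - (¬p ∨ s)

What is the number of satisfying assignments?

The models are:
  p=0 q=1 r=0 s=1 t=0 u=0
  p=0 q=1 r=0 s=1 t=0 u=1
  p=1 q=1 r=0 s=1 t=0 u=0
  p=1 q=1 r=0 s=1 t=0 u=1
That's 4 in total.

4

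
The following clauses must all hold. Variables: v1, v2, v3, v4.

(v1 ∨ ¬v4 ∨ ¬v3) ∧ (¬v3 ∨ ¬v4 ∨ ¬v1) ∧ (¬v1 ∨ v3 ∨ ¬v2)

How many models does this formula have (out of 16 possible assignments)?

Case analysis on v1 and v3:
  v1=1, v3=1: remaining (v2,v4) ∈ {(0,0); (1,0)} — 2.
  v1=1, v3=0: remaining (v2,v4) ∈ {(0,0); (0,1)} — 2.
  v1=0, v3=1: remaining (v2,v4) ∈ {(0,0); (1,0)} — 2.
  v1=0, v3=0: remaining (v2,v4) ∈ {(0,0); (0,1); (1,0); (1,1)} — 4.
Total: 2 + 2 + 2 + 4 = 10.

10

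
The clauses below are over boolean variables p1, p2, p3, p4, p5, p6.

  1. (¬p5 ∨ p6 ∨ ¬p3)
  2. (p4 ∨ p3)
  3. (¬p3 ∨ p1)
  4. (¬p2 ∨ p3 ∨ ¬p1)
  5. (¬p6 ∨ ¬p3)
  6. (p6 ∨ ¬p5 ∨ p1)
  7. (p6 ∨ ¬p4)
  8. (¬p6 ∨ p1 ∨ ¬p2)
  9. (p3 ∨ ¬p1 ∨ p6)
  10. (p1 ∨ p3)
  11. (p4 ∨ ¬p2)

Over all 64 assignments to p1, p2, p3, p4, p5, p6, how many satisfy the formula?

3

The models are:
  p1=1 p2=0 p3=0 p4=1 p5=0 p6=1
  p1=1 p2=0 p3=0 p4=1 p5=1 p6=1
  p1=1 p2=0 p3=1 p4=0 p5=0 p6=0
Count: 3.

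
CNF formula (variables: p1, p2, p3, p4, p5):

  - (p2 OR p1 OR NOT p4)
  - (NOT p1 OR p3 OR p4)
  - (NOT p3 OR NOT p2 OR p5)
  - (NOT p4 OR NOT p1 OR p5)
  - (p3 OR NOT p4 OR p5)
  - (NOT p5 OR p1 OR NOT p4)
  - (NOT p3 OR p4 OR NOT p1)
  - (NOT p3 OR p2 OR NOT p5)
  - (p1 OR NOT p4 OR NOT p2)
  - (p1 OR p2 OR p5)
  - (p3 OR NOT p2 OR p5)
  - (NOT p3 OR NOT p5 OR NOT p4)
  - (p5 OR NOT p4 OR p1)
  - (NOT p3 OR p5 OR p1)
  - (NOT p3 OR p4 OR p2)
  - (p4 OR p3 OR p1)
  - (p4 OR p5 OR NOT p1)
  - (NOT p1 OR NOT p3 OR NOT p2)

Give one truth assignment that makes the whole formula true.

Branch on p1: take p1 = True.
The remaining clauses are satisfied by p2 = True, p3 = False, p4 = True, p5 = True.
Every clause has at least one true literal under this assignment.
Check each clause:
  1. (NOT p4 OR p1 OR p2) — p1 is true.
  2. (p4 OR NOT p1 OR p3) — p4 is true.
  3. (p5 OR NOT p2 OR NOT p3) — p5 is true.
  4. (p5 OR NOT p4 OR NOT p1) — p5 is true.
  5. (NOT p4 OR p5 OR p3) — p5 is true.
  6. (NOT p5 OR p1 OR NOT p4) — p1 is true.
  7. (NOT p3 OR p4 OR NOT p1) — p4 is true.
  8. (p2 OR NOT p5 OR NOT p3) — p2 is true.
  9. (NOT p4 OR p1 OR NOT p2) — p1 is true.
  10. (p1 OR p2 OR p5) — p1 is true.
  11. (p5 OR p3 OR NOT p2) — p5 is true.
  12. (NOT p3 OR NOT p4 OR NOT p5) — NOT p3 is true.
  13. (NOT p4 OR p1 OR p5) — p1 is true.
  14. (p5 OR p1 OR NOT p3) — p1 is true.
  15. (p2 OR NOT p3 OR p4) — p2 is true.
  16. (p1 OR p3 OR p4) — p1 is true.
  17. (NOT p1 OR p5 OR p4) — p4 is true.
  18. (NOT p1 OR NOT p2 OR NOT p3) — NOT p3 is true.

p1=T  p2=T  p3=F  p4=T  p5=T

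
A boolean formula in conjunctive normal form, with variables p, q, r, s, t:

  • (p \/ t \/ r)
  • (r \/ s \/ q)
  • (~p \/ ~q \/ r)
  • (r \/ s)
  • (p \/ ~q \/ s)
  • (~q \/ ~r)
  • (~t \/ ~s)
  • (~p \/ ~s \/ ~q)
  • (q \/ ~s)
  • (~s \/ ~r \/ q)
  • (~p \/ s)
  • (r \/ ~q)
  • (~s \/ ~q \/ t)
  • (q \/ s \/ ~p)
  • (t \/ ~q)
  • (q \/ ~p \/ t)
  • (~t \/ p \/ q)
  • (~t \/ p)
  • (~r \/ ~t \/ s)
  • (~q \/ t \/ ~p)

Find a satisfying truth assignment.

p = 0, q = 0, r = 1, s = 0, t = 0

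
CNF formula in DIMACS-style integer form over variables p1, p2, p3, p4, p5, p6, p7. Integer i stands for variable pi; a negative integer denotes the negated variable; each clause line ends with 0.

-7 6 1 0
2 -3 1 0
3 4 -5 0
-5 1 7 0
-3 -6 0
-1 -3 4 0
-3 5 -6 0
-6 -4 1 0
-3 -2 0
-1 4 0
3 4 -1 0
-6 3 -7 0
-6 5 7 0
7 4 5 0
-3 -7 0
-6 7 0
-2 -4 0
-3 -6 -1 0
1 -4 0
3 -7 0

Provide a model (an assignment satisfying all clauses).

Branch on p1: take p1 = True.
  then p4 is forced to True.
  then p2 is forced to False.
Try p3 = True.
  then p6 is forced to False.
  then p7 is forced to False.
p5 is now unconstrained; take p5 = True.

p1=T, p2=F, p3=T, p4=T, p5=T, p6=F, p7=F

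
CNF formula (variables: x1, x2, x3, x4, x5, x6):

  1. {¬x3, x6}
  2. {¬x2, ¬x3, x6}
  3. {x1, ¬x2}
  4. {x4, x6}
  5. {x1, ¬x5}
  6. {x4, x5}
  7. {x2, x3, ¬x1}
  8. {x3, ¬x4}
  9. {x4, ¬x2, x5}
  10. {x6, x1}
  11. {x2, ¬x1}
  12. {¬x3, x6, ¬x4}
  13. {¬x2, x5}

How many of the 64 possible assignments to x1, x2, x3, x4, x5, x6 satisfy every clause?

4

The models are:
  x1=F x2=F x3=T x4=T x5=F x6=T
  x1=T x2=T x3=F x4=F x5=T x6=T
  x1=T x2=T x3=T x4=F x5=T x6=T
  x1=T x2=T x3=T x4=T x5=T x6=T
Count: 4.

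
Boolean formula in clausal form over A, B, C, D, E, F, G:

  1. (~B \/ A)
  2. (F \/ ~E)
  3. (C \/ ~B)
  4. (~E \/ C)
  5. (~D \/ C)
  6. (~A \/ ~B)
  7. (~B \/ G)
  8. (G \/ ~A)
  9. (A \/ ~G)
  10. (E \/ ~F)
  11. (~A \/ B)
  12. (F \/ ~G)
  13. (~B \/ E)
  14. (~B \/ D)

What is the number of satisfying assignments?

5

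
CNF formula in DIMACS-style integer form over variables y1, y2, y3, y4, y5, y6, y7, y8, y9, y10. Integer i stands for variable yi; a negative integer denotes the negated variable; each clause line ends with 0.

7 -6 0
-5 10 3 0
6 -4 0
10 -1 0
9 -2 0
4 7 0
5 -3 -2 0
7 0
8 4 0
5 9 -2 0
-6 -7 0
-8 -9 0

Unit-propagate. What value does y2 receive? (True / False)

False

Unit clause (y7) sets y7 = True.
In (NOT y6 OR NOT y7), NOT y7 is now false; NOT y6 must hold, so y6 = False.
(y6 OR NOT y4): since y6 = False, the clause reduces to (NOT y4). y4 = False.
(y8 OR y4): since y4 = False, the clause reduces to (y8). y8 = True.
From (NOT y8 OR NOT y9) and y8 = True: y9 = False.
In (NOT y2 OR y9), y9 is now false; NOT y2 must hold, so y2 = False.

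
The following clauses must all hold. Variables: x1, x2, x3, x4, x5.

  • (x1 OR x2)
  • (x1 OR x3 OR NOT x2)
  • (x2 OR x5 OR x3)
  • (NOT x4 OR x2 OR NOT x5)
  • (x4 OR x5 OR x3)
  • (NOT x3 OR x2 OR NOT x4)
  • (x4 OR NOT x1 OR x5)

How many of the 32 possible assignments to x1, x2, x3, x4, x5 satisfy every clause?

Case analysis on x2 and x3:
  x2=T, x3=T: 7 of the 8 assignments to (x1,x4,x5) work.
  x2=T, x3=F: remaining (x1,x4,x5) ∈ {(T,F,T); (T,T,F); (T,T,T)} — 3.
  x2=F, x3=T: remaining (x1,x4,x5) ∈ {(T,F,T)} — 1.
  x2=F, x3=F: remaining (x1,x4,x5) ∈ {(T,F,T)} — 1.
Total: 7 + 3 + 1 + 1 = 12.

12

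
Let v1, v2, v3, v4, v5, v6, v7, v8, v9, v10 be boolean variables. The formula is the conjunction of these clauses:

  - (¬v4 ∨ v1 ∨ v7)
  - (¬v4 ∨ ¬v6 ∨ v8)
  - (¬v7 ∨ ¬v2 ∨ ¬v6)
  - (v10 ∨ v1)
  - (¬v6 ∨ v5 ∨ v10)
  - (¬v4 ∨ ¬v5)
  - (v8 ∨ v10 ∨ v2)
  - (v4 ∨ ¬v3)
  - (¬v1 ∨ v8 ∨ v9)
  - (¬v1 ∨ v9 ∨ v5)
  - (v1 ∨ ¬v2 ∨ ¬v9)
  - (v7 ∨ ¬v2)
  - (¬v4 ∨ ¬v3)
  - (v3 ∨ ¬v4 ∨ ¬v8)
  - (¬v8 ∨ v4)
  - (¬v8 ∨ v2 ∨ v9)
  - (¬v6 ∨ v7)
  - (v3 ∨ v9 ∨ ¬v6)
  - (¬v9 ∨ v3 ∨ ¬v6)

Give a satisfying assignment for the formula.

v1=False, v2=False, v3=False, v4=False, v5=True, v6=False, v7=False, v8=False, v9=False, v10=True

Check each clause:
  1. (v1 ∨ ¬v4 ∨ v7) — ¬v4 is true.
  2. (v8 ∨ ¬v6 ∨ ¬v4) — ¬v6 is true.
  3. (¬v6 ∨ ¬v2 ∨ ¬v7) — ¬v7 is true.
  4. (v1 ∨ v10) — v10 is true.
  5. (v10 ∨ v5 ∨ ¬v6) — ¬v6 is true.
  6. (¬v5 ∨ ¬v4) — ¬v4 is true.
  7. (v8 ∨ v10 ∨ v2) — v10 is true.
  8. (¬v3 ∨ v4) — ¬v3 is true.
  9. (v8 ∨ ¬v1 ∨ v9) — ¬v1 is true.
  10. (v5 ∨ v9 ∨ ¬v1) — v5 is true.
  11. (¬v9 ∨ ¬v2 ∨ v1) — ¬v2 is true.
  12. (¬v2 ∨ v7) — ¬v2 is true.
  13. (¬v4 ∨ ¬v3) — ¬v4 is true.
  14. (¬v8 ∨ ¬v4 ∨ v3) — ¬v8 is true.
  15. (v4 ∨ ¬v8) — ¬v8 is true.
  16. (v9 ∨ ¬v8 ∨ v2) — ¬v8 is true.
  17. (¬v6 ∨ v7) — ¬v6 is true.
  18. (v9 ∨ ¬v6 ∨ v3) — ¬v6 is true.
  19. (¬v9 ∨ ¬v6 ∨ v3) — ¬v6 is true.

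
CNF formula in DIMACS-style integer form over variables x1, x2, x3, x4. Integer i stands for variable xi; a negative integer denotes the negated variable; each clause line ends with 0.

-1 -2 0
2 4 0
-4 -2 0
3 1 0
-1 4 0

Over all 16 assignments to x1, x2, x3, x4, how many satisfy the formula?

4

Satisfying assignments:
  x1=F x2=F x3=T x4=T
  x1=F x2=T x3=T x4=F
  x1=T x2=F x3=F x4=T
  x1=T x2=F x3=T x4=T
Count: 4.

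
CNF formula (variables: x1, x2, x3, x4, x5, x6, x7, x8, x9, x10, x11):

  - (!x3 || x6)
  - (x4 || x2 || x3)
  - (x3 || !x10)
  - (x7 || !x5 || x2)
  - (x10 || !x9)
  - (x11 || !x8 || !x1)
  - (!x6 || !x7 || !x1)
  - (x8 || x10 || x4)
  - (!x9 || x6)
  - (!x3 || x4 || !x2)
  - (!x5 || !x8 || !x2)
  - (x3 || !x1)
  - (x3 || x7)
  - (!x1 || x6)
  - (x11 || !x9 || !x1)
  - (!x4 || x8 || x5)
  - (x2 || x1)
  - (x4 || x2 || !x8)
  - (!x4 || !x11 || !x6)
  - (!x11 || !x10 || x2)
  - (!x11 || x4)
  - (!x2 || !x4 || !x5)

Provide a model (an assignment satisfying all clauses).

x1=0, x2=1, x3=0, x4=1, x5=0, x6=1, x7=1, x8=1, x9=0, x10=0, x11=0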